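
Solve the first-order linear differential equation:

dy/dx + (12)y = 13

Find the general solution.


P(x) = 12, Q(x) = 13; integrating factor μ = e^(12x).
(μ y)' = 13e^(12x) ⇒ μ y = (13/12)e^(12x) + C.
Divide by μ: y = 13/12 + Ce^(-12x).


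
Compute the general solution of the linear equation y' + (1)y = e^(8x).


P(x) = 1 ⇒ μ = e^(x).
(μ y)' = e^(9x) ⇒ μ y = e^(9x)/9 + C.
Divide by μ: y = (1/9)e^(8x) + Ce^(-x).


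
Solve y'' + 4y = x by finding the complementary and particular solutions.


Homogeneous: r² + 4 = 0 ⇒ r = ±2i, y_h = C₁cos(2x) + C₂sin(2x).
Polynomial forcing; try y_p = Ax + B. Then y_p'' + 4 y_p = 4(Ax + B) = x, so B = 0 and A = 1/4.
General solution: y = C₁cos(2x) + C₂sin(2x) + (1/4)x.


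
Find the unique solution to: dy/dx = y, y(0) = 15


General solution of y' = y is y = Ce^(x).
Apply y(0) = 15: C = 15.
Particular solution: y = 15e^(x).


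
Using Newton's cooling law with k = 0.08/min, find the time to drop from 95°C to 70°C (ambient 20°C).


From T(t) = T_a + (T₀ - T_a)e^(-kt), set T(t) = 70:
(70 - 20) / (95 - 20) = e^(-0.08t), so t = -ln(0.667)/0.08 ≈ 5.1 minutes.


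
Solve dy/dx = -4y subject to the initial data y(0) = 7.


General solution of y' = -4y is y = Ce^(-4x).
Apply y(0) = 7: C = 7.
Particular solution: y = 7e^(-4x).


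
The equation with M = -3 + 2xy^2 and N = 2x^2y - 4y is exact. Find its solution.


Check exactness: ∂M/∂y = 4xy and ∂N/∂x = 4xy; equal, so the equation is exact.
Integrate M with respect to x (treating y as constant): ∫M dx = -3x + x^2y^2 + h(y).
Differentiate w.r.t. y and set equal to N: the x-dependent terms already match, leaving h'(y) = -4y. Integrate: h(y) = -2y^2.
So F(x,y) = -3x + x^2y^2 - 2y^2.
General solution: -3x + x^2y^2 - 2y^2 = C.


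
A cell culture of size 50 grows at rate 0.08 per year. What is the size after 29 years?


The ODE dP/dt = 0.08P has solution P(t) = P(0)e^(0.08t).
Substitute P(0) = 50 and t = 29: P(29) = 50 e^(2.32) ≈ 509.


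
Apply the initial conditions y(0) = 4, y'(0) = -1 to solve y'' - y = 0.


Characteristic roots of r² - 1 = 0 are 1, -1.
General solution y = c₁ e^(x) + c₂ e^(-x).
Apply y(0) = 4: c₁ + c₂ = 4. Apply y'(0) = -1: 1 c₁ - 1 c₂ = -1.
Solve: c₁ = 3/2, c₂ = 5/2.
Particular solution: y = (3/2)e^(x) + (5/2)e^(-x).


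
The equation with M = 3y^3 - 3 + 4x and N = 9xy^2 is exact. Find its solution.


Check exactness: ∂M/∂y = 9y^2 and ∂N/∂x = 9y^2; equal, so the equation is exact.
Integrate M with respect to x (treating y as constant): ∫M dx = 3xy^3 - 3x + 2x^2 + h(y).
Differentiate w.r.t. y and set equal to N: all terms match, so h'(y) = 0 and h is a constant absorbed into C.
General solution: 3xy^3 - 3x + 2x^2 = C.


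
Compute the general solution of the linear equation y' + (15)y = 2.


P(x) = 15, Q(x) = 2; integrating factor μ = e^(15x).
(μ y)' = 2e^(15x) ⇒ μ y = (2/15)e^(15x) + C.
Divide by μ: y = 2/15 + Ce^(-15x).


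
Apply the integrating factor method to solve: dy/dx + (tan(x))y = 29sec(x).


P(x) = tan(x) ⇒ μ = e^(∫tan(x)dx) = sec(x).
(sec(x) y)' = 29sec²(x) ⇒ sec(x) y = 29tan(x) + C.
Multiply by cos(x): y = 29sin(x) + C·cos(x).


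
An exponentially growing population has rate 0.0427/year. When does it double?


Exponential growth: P(t) = P₀ e^(0.0427t). Set P(t)/P₀ = 2: e^(0.0427t) = 2.
Solve: t = ln(2)/0.0427 ≈ 16.23 years.


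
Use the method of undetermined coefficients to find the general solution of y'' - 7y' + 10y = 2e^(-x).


Characteristic roots of r² - 7r + 10 = 0 are 2, 5.
y_h = C₁e^(2x) + C₂e^(5x).
Forcing exponent -1 is not a characteristic root; try y_p = Ae^(-x).
Substitute: A·(1 + (-7)·-1 + (10)) = A·18 = 2, so A = 1/9.
General solution: y = C₁e^(2x) + C₂e^(5x) + (1/9)e^(-x).


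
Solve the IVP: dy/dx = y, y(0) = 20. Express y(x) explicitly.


General solution of y' = y is y = Ce^(x).
Apply y(0) = 20: C = 20.
Particular solution: y = 20e^(x).


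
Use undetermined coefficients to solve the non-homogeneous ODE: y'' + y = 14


Homogeneous part: r² + 1 = 0 ⇒ r = ±1i, so y_h = C₁cos(x) + C₂sin(x).
Try constant y_p = A; plug in: 1A = 14 ⇒ A = 14.
General solution: y = C₁cos(x) + C₂sin(x) + 14.


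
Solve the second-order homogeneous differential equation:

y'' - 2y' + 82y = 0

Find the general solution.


Characteristic equation: r² - 2r + 82 = 0.
Discriminant is negative; roots r = 1 ± 9i (complex conjugate pair).
General solution uses e^(α x)(C₁ cos(β x) + C₂ sin(β x)): y = e^(x)(C₁cos(9x) + C₂sin(9x)).


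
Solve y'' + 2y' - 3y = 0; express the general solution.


Characteristic equation: r² + 2r - 3 = 0.
Factor: (r - 1)(r + 3) = 0 ⇒ r = 1, -3 (distinct real).
General solution: y = C₁e^(x) + C₂e^(-3x).


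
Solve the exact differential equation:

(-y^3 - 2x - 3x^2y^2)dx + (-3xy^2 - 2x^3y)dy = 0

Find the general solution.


Check exactness: ∂M/∂y = -3y^2 - 6x^2y and ∂N/∂x = -3y^2 - 6x^2y; equal, so the equation is exact.
Integrate M with respect to x (treating y as constant): ∫M dx = -xy^3 - x^2 - x^3y^2 + h(y).
Differentiate w.r.t. y and set equal to N: all terms match, so h'(y) = 0 and h is a constant absorbed into C.
General solution: -xy^3 - x^2 - x^3y^2 = C.


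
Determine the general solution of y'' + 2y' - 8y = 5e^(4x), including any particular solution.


Characteristic roots of r² + 2r - 8 = 0 are 2, -4.
y_h = C₁e^(2x) + C₂e^(-4x).
Forcing exponent 4 is not a characteristic root; try y_p = Ae^(4x).
Substitute: A·(16 + (2)·4 + (-8)) = A·16 = 5, so A = 5/16.
General solution: y = C₁e^(2x) + C₂e^(-4x) + (5/16)e^(4x).


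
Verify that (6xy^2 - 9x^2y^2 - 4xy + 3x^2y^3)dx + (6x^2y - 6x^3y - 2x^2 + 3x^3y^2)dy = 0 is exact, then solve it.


Check exactness: ∂M/∂y = 12xy - 18x^2y - 4x + 9x^2y^2 and ∂N/∂x = 12xy - 18x^2y - 4x + 9x^2y^2; equal, so the equation is exact.
Integrate M with respect to x (treating y as constant): ∫M dx = 3x^2y^2 - 3x^3y^2 - 2x^2y + x^3y^3 + h(y).
Differentiate w.r.t. y and set equal to N: all terms match, so h'(y) = 0 and h is a constant absorbed into C.
General solution: 3x^2y^2 - 3x^3y^2 - 2x^2y + x^3y^3 = C.


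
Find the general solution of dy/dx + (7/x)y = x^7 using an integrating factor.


P(x) = 7/x ⇒ μ = x^7.
(x^7 y)' = x^14 ⇒ x^7 y = x^15/(15) + C.
Solve for y: y = (1/15)x^8 + C/x^7.


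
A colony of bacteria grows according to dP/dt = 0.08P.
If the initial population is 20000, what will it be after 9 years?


The ODE dP/dt = 0.08P has solution P(t) = P(0)e^(0.08t).
Substitute P(0) = 20000 and t = 9: P(9) = 20000 e^(0.72) ≈ 41089.


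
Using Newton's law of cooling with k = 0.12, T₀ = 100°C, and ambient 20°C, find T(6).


Newton's law: dT/dt = -k(T - T_a) has solution T(t) = T_a + (T₀ - T_a)e^(-kt).
Plug in T_a = 20, T₀ = 100, k = 0.12, t = 6: T(6) = 20 + (80)e^(-0.72) ≈ 58.9°C.


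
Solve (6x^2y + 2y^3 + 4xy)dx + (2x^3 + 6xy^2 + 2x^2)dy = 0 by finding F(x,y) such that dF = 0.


Check exactness: ∂M/∂y = 6x^2 + 6y^2 + 4x and ∂N/∂x = 6x^2 + 6y^2 + 4x; equal, so the equation is exact.
Integrate M with respect to x (treating y as constant): ∫M dx = 2x^3y + 2xy^3 + 2x^2y + h(y).
Differentiate w.r.t. y and set equal to N: all terms match, so h'(y) = 0 and h is a constant absorbed into C.
General solution: 2x^3y + 2xy^3 + 2x^2y = C.


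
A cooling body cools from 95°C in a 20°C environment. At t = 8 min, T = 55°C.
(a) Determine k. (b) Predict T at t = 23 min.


Newton's law: T(t) = T_a + (T₀ - T_a)e^(-kt).
(a) Use T(8) = 55: (55 - 20)/(95 - 20) = e^(-k·8), so k = -ln(0.467)/8 ≈ 0.0953.
(b) Apply k to t = 23: T(23) = 20 + (75)e^(-2.191) ≈ 28.4°C.


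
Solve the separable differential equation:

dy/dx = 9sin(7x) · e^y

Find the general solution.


Separate: e^(-y) dy = 9sin(7x) dx.
Integrate: -e^(-y) = -(9/7)cos(7x) + C₀.
Rearrange: e^(-y) = (9/7)cos(7x) + C.


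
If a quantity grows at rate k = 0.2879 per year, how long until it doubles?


Exponential growth: P(t) = P₀ e^(0.2879t). Set P(t)/P₀ = 2: e^(0.2879t) = 2.
Solve: t = ln(2)/0.2879 ≈ 2.41 years.


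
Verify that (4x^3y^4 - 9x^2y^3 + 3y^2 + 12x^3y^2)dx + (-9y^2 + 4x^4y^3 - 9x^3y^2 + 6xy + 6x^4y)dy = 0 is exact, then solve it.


Check exactness: ∂M/∂y = 16x^3y^3 - 27x^2y^2 + 6y + 24x^3y and ∂N/∂x = 16x^3y^3 - 27x^2y^2 + 6y + 24x^3y; equal, so the equation is exact.
Integrate M with respect to x (treating y as constant): ∫M dx = x^4y^4 - 3x^3y^3 + 3xy^2 + 3x^4y^2 + h(y).
Differentiate w.r.t. y and set equal to N: the x-dependent terms already match, leaving h'(y) = -9y^2. Integrate: h(y) = -3y^3.
So F(x,y) = -3y^3 + x^4y^4 - 3x^3y^3 + 3xy^2 + 3x^4y^2.
General solution: -3y^3 + x^4y^4 - 3x^3y^3 + 3xy^2 + 3x^4y^2 = C.


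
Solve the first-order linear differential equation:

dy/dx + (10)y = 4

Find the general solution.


P(x) = 10, Q(x) = 4; integrating factor μ = e^(10x).
(μ y)' = 4e^(10x) ⇒ μ y = (2/5)e^(10x) + C.
Divide by μ: y = 2/5 + Ce^(-10x).


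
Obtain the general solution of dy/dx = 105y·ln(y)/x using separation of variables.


Separate: dy/[y ln(y)] = 105 dx/x.
Substitute u = ln(y): du/u = 105 dx/x.
Integrate: ln|ln(y)| = 105ln|x| + C₀, hence ln(y) = C·x^105.


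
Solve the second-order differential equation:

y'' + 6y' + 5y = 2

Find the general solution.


Characteristic roots of r² + 6r + 5 = 0 are -5, -1.
y_h = C₁e^(-5x) + C₂e^(-x).
Constant forcing; try y_p = A. Then 5A = 2 ⇒ A = 2/5.
General solution: y = C₁e^(-5x) + C₂e^(-x) + 2/5.


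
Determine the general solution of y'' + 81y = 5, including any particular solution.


Homogeneous part: r² + 81 = 0 ⇒ r = ±9i, so y_h = C₁cos(9x) + C₂sin(9x).
Try constant y_p = A; plug in: 81A = 5 ⇒ A = 5/81.
General solution: y = C₁cos(9x) + C₂sin(9x) + 5/81.


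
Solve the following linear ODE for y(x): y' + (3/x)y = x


P(x) = 3/x ⇒ μ = x^3.
(x^3 y)' = x^4 ⇒ x^3 y = x^5/(5) + C.
Solve for y: y = (1/5)x^2 + C/x^3.


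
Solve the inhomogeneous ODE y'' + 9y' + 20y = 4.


Characteristic roots of r² + 9r + 20 = 0 are -4, -5.
y_h = C₁e^(-4x) + C₂e^(-5x).
Constant forcing; try y_p = A. Then 20A = 4 ⇒ A = 1/5.
General solution: y = C₁e^(-4x) + C₂e^(-5x) + 1/5.


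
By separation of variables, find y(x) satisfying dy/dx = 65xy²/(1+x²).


Separate: dy/y² = 65x/(1+x²) dx.
Integrate LHS: ∫ dy/y² = -1/y.
Integrate RHS via u = 1+x²: (65/2)ln(1+x²) + C.
Result: -1/y = (65/2)ln(1+x²) + C.


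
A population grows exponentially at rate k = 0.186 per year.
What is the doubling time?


Exponential growth: P(t) = P₀ e^(0.186t). Set P(t)/P₀ = 2: e^(0.186t) = 2.
Solve: t = ln(2)/0.186 ≈ 3.73 years.


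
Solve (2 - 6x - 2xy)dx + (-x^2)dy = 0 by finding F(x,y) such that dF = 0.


Check exactness: ∂M/∂y = -2x and ∂N/∂x = -2x; equal, so the equation is exact.
Integrate M with respect to x (treating y as constant): ∫M dx = 2x - 3x^2 - x^2y + h(y).
Differentiate w.r.t. y and set equal to N: all terms match, so h'(y) = 0 and h is a constant absorbed into C.
General solution: 2x - 3x^2 - x^2y = C.


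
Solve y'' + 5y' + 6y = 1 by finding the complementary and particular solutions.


Characteristic roots of r² + 5r + 6 = 0 are -3, -2.
y_h = C₁e^(-3x) + C₂e^(-2x).
Constant forcing; try y_p = A. Then 6A = 1 ⇒ A = 1/6.
General solution: y = C₁e^(-3x) + C₂e^(-2x) + 1/6.


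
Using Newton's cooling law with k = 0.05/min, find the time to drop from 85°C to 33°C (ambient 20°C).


From T(t) = T_a + (T₀ - T_a)e^(-kt), set T(t) = 33:
(33 - 20) / (85 - 20) = e^(-0.05t), so t = -ln(0.200)/0.05 ≈ 32.2 minutes.


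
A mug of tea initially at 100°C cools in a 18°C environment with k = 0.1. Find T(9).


Newton's law: dT/dt = -k(T - T_a) has solution T(t) = T_a + (T₀ - T_a)e^(-kt).
Plug in T_a = 18, T₀ = 100, k = 0.1, t = 9: T(9) = 18 + (82)e^(-0.90) ≈ 51.3°C.


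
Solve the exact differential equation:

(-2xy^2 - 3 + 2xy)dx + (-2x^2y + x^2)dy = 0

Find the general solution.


Check exactness: ∂M/∂y = -4xy + 2x and ∂N/∂x = -4xy + 2x; equal, so the equation is exact.
Integrate M with respect to x (treating y as constant): ∫M dx = -x^2y^2 - 3x + x^2y + h(y).
Differentiate w.r.t. y and set equal to N: all terms match, so h'(y) = 0 and h is a constant absorbed into C.
General solution: -x^2y^2 - 3x + x^2y = C.


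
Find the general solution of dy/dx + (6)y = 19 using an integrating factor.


P(x) = 6, Q(x) = 19; integrating factor μ = e^(6x).
(μ y)' = 19e^(6x) ⇒ μ y = (19/6)e^(6x) + C.
Divide by μ: y = 19/6 + Ce^(-6x).


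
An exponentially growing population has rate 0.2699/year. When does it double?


Exponential growth: P(t) = P₀ e^(0.2699t). Set P(t)/P₀ = 2: e^(0.2699t) = 2.
Solve: t = ln(2)/0.2699 ≈ 2.57 years.


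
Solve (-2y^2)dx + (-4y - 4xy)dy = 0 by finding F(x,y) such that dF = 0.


Check exactness: ∂M/∂y = -4y and ∂N/∂x = -4y; equal, so the equation is exact.
Integrate M with respect to x (treating y as constant): ∫M dx = -2xy^2 + h(y).
Differentiate w.r.t. y and set equal to N: the x-dependent terms already match, leaving h'(y) = -4y. Integrate: h(y) = -2y^2.
So F(x,y) = -2y^2 - 2xy^2.
General solution: -2y^2 - 2xy^2 = C.


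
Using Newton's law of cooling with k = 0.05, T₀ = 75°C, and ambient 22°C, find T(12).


Newton's law: dT/dt = -k(T - T_a) has solution T(t) = T_a + (T₀ - T_a)e^(-kt).
Plug in T_a = 22, T₀ = 75, k = 0.05, t = 12: T(12) = 22 + (53)e^(-0.60) ≈ 51.1°C.


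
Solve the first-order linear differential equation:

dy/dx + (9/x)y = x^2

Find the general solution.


P(x) = 9/x ⇒ μ = x^9.
(x^9 y)' = x^11 ⇒ x^9 y = x^12/(12) + C.
Solve for y: y = (1/12)x^3 + C/x^9.


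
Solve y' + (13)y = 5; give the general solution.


P(x) = 13, Q(x) = 5; integrating factor μ = e^(13x).
(μ y)' = 5e^(13x) ⇒ μ y = (5/13)e^(13x) + C.
Divide by μ: y = 5/13 + Ce^(-13x).


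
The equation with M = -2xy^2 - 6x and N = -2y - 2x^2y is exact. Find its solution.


Check exactness: ∂M/∂y = -4xy and ∂N/∂x = -4xy; equal, so the equation is exact.
Integrate M with respect to x (treating y as constant): ∫M dx = -x^2y^2 - 3x^2 + h(y).
Differentiate w.r.t. y and set equal to N: the x-dependent terms already match, leaving h'(y) = -2y. Integrate: h(y) = -y^2.
So F(x,y) = -y^2 - x^2y^2 - 3x^2.
General solution: -y^2 - x^2y^2 - 3x^2 = C.


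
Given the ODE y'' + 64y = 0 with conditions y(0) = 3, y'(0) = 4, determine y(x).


Characteristic roots of r² + 64 = 0 are ±8i, so y = C₁cos(8x) + C₂sin(8x).
Apply y(0) = 3: C₁ = 3. Differentiate and apply y'(0) = 4: 8·C₂ = 4, so C₂ = 1/2.
Particular solution: y = 3cos(8x) + (1/2)sin(8x).


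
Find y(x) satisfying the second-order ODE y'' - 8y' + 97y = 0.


Characteristic equation: r² - 8r + 97 = 0.
Discriminant is negative; roots r = 4 ± 9i (complex conjugate pair).
General solution uses e^(α x)(C₁ cos(β x) + C₂ sin(β x)): y = e^(4x)(C₁cos(9x) + C₂sin(9x)).


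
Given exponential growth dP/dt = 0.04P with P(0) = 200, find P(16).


The ODE dP/dt = 0.04P has solution P(t) = P(0)e^(0.04t).
Substitute P(0) = 200 and t = 16: P(16) = 200 e^(0.64) ≈ 379.


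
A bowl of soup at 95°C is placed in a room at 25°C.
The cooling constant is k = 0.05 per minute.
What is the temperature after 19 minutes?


Newton's law: dT/dt = -k(T - T_a) has solution T(t) = T_a + (T₀ - T_a)e^(-kt).
Plug in T_a = 25, T₀ = 95, k = 0.05, t = 19: T(19) = 25 + (70)e^(-0.95) ≈ 52.1°C.


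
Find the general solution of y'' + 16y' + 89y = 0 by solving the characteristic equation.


Characteristic equation: r² + 16r + 89 = 0.
Discriminant is negative; roots r = -8 ± 5i (complex conjugate pair).
General solution uses e^(α x)(C₁ cos(β x) + C₂ sin(β x)): y = e^(-8x)(C₁cos(5x) + C₂sin(5x)).


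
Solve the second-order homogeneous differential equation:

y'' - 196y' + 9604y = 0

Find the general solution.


Characteristic equation: r² - 196r + 9604 = 0, i.e. (r - 98)² = 0.
Repeated root r = 98; include an x factor for the second linearly independent solution.
General solution: y = (C₁ + C₂x)e^(98x).


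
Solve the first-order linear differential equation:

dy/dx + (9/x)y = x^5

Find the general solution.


P(x) = 9/x ⇒ μ = x^9.
(x^9 y)' = x^14 ⇒ x^9 y = x^15/(15) + C.
Solve for y: y = (1/15)x^6 + C/x^9.


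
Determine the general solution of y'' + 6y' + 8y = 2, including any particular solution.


Characteristic roots of r² + 6r + 8 = 0 are -2, -4.
y_h = C₁e^(-2x) + C₂e^(-4x).
Constant forcing; try y_p = A. Then 8A = 2 ⇒ A = 1/4.
General solution: y = C₁e^(-2x) + C₂e^(-4x) + 1/4.


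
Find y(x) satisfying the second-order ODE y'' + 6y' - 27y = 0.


Characteristic equation: r² + 6r - 27 = 0.
Factor: (r - 3)(r + 9) = 0 ⇒ r = 3, -9 (distinct real).
General solution: y = C₁e^(3x) + C₂e^(-9x).


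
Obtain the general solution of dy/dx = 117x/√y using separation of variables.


Separate: √y dy = 117x dx.
Integrate: (2/3)y^(3/2) = (117/2)x² + C.


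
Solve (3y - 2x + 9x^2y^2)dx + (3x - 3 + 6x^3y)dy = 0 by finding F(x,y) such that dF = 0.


Check exactness: ∂M/∂y = 3 + 18x^2y and ∂N/∂x = 3 + 18x^2y; equal, so the equation is exact.
Integrate M with respect to x (treating y as constant): ∫M dx = 3xy - x^2 + 3x^3y^2 + h(y).
Differentiate w.r.t. y and set equal to N: the x-dependent terms already match, leaving h'(y) = -3. Integrate: h(y) = -3y.
So F(x,y) = 3xy - x^2 - 3y + 3x^3y^2.
General solution: 3xy - x^2 - 3y + 3x^3y^2 = C.


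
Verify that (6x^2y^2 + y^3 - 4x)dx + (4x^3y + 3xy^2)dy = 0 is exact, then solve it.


Check exactness: ∂M/∂y = 12x^2y + 3y^2 and ∂N/∂x = 12x^2y + 3y^2; equal, so the equation is exact.
Integrate M with respect to x (treating y as constant): ∫M dx = 2x^3y^2 + xy^3 - 2x^2 + h(y).
Differentiate w.r.t. y and set equal to N: all terms match, so h'(y) = 0 and h is a constant absorbed into C.
General solution: 2x^3y^2 + xy^3 - 2x^2 = C.


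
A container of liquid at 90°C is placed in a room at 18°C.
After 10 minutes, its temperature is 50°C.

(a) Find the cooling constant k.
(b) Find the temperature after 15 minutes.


Newton's law: T(t) = T_a + (T₀ - T_a)e^(-kt).
(a) Use T(10) = 50: (50 - 18)/(90 - 18) = e^(-k·10), so k = -ln(0.444)/10 ≈ 0.0811.
(b) Apply k to t = 15: T(15) = 18 + (72)e^(-1.216) ≈ 39.3°C.


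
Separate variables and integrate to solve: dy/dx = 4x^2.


Integrate both sides with respect to x: y = ∫ 4x^2 dx = (4/3)x^3 + C.


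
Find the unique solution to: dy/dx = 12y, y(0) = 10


General solution of y' = 12y is y = Ce^(12x).
Apply y(0) = 10: C = 10.
Particular solution: y = 10e^(12x).


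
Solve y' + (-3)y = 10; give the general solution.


P(x) = -3 ⇒ μ = e^(-3x).
(μ y)' = 10e^(-3x) ⇒ μ y = -(10/3)e^(-3x) + C.
Divide by μ: y = -10/3 + Ce^(3x).


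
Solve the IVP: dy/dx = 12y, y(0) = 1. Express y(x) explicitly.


General solution of y' = 12y is y = Ce^(12x).
Apply y(0) = 1: C = 1.
Particular solution: y = e^(12x).


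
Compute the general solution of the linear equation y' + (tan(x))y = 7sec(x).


P(x) = tan(x) ⇒ μ = e^(∫tan(x)dx) = sec(x).
(sec(x) y)' = 7sec²(x) ⇒ sec(x) y = 7tan(x) + C.
Multiply by cos(x): y = 7sin(x) + C·cos(x).


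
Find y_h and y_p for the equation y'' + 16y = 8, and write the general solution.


Homogeneous part: r² + 16 = 0 ⇒ r = ±4i, so y_h = C₁cos(4x) + C₂sin(4x).
Try constant y_p = A; plug in: 16A = 8 ⇒ A = 1/2.
General solution: y = C₁cos(4x) + C₂sin(4x) + 1/2.


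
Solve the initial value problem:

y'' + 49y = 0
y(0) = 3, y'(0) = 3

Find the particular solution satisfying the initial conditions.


Characteristic roots of r² + 49 = 0 are ±7i, so y = C₁cos(7x) + C₂sin(7x).
Apply y(0) = 3: C₁ = 3. Differentiate and apply y'(0) = 3: 7·C₂ = 3, so C₂ = 3/7.
Particular solution: y = 3cos(7x) + (3/7)sin(7x).


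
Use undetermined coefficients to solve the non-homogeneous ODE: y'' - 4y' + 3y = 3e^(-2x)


Characteristic roots of r² - 4r + 3 = 0 are 1, 3.
y_h = C₁e^(x) + C₂e^(3x).
Forcing exponent -2 is not a characteristic root; try y_p = Ae^(-2x).
Substitute: A·(4 + (-4)·-2 + (3)) = A·15 = 3, so A = 1/5.
General solution: y = C₁e^(x) + C₂e^(3x) + (1/5)e^(-2x).


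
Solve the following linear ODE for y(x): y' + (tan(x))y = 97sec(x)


P(x) = tan(x) ⇒ μ = e^(∫tan(x)dx) = sec(x).
(sec(x) y)' = 97sec²(x) ⇒ sec(x) y = 97tan(x) + C.
Multiply by cos(x): y = 97sin(x) + C·cos(x).


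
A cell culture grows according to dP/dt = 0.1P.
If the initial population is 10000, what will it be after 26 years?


The ODE dP/dt = 0.1P has solution P(t) = P(0)e^(0.1t).
Substitute P(0) = 10000 and t = 26: P(26) = 10000 e^(2.60) ≈ 134637.


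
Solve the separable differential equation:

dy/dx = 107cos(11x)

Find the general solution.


g(y) = 1, so integrate directly: y = ∫ 107cos(11x) dx = (107/11)sin(11x) + C.


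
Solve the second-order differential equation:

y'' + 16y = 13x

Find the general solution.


Homogeneous: r² + 16 = 0 ⇒ r = ±4i, y_h = C₁cos(4x) + C₂sin(4x).
Polynomial forcing; try y_p = Ax + B. Then y_p'' + 16 y_p = 16(Ax + B) = 13x, so B = 0 and A = 13/16.
General solution: y = C₁cos(4x) + C₂sin(4x) + (13/16)x.


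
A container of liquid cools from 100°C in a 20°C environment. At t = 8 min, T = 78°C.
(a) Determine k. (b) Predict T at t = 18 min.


Newton's law: T(t) = T_a + (T₀ - T_a)e^(-kt).
(a) Use T(8) = 78: (78 - 20)/(100 - 20) = e^(-k·8), so k = -ln(0.725)/8 ≈ 0.0402.
(b) Apply k to t = 18: T(18) = 20 + (80)e^(-0.724) ≈ 58.8°C.


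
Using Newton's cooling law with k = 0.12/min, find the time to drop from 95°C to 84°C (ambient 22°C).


From T(t) = T_a + (T₀ - T_a)e^(-kt), set T(t) = 84:
(84 - 22) / (95 - 22) = e^(-0.12t), so t = -ln(0.849)/0.12 ≈ 1.4 minutes.


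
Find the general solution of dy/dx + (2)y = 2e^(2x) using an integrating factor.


P(x) = 2 ⇒ μ = e^(2x).
(μ y)' = 2e^(4x) ⇒ μ y = (2/4)e^(4x) + C.
Divide by μ: y = (1/2)e^(2x) + Ce^(-2x).


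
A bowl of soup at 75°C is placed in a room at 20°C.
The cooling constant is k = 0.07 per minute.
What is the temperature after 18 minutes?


Newton's law: dT/dt = -k(T - T_a) has solution T(t) = T_a + (T₀ - T_a)e^(-kt).
Plug in T_a = 20, T₀ = 75, k = 0.07, t = 18: T(18) = 20 + (55)e^(-1.26) ≈ 35.6°C.


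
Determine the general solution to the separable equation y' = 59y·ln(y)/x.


Separate: dy/[y ln(y)] = 59 dx/x.
Substitute u = ln(y): du/u = 59 dx/x.
Integrate: ln|ln(y)| = 59ln|x| + C₀, hence ln(y) = C·x^59.


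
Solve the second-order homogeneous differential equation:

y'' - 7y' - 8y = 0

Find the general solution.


Characteristic equation: r² - 7r - 8 = 0.
Factor: (r + 1)(r - 8) = 0 ⇒ r = -1, 8 (distinct real).
General solution: y = C₁e^(-x) + C₂e^(8x).


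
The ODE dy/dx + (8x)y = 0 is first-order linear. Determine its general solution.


P(x) = 8x ⇒ μ = e^(4x²).
Q(x) = 0 so μ y is constant: y = Ce^(-4x²).


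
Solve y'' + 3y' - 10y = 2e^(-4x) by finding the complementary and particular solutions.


Characteristic roots of r² + 3r - 10 = 0 are 2, -5.
y_h = C₁e^(2x) + C₂e^(-5x).
Forcing exponent -4 is not a characteristic root; try y_p = Ae^(-4x).
Substitute: A·(16 + (3)·-4 + (-10)) = A·-6 = 2, so A = -1/3.
General solution: y = C₁e^(2x) + C₂e^(-5x) - (1/3)e^(-4x).


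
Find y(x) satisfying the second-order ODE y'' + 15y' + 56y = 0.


Characteristic equation: r² + 15r + 56 = 0.
Factor: (r + 7)(r + 8) = 0 ⇒ r = -7, -8 (distinct real).
General solution: y = C₁e^(-7x) + C₂e^(-8x).


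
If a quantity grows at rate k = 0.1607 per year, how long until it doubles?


Exponential growth: P(t) = P₀ e^(0.1607t). Set P(t)/P₀ = 2: e^(0.1607t) = 2.
Solve: t = ln(2)/0.1607 ≈ 4.31 years.


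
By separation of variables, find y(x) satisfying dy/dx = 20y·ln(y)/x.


Separate: dy/[y ln(y)] = 20 dx/x.
Substitute u = ln(y): du/u = 20 dx/x.
Integrate: ln|ln(y)| = 20ln|x| + C₀, hence ln(y) = C·x^20.


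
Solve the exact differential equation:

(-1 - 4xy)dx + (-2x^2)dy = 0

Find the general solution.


Check exactness: ∂M/∂y = -4x and ∂N/∂x = -4x; equal, so the equation is exact.
Integrate M with respect to x (treating y as constant): ∫M dx = -x - 2x^2y + h(y).
Differentiate w.r.t. y and set equal to N: all terms match, so h'(y) = 0 and h is a constant absorbed into C.
General solution: -x - 2x^2y = C.


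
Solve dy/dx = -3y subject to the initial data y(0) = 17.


General solution of y' = -3y is y = Ce^(-3x).
Apply y(0) = 17: C = 17.
Particular solution: y = 17e^(-3x).


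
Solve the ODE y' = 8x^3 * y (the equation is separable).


Separate variables: dy/y = 8x^3 dx.
Integrate: ln|y| = 2x^4 + C₀.
Exponentiate: y = Ce^(2x^4).


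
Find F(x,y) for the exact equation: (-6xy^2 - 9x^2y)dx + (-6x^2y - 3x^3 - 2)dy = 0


Check exactness: ∂M/∂y = -12xy - 9x^2 and ∂N/∂x = -12xy - 9x^2; equal, so the equation is exact.
Integrate M with respect to x (treating y as constant): ∫M dx = -3x^2y^2 - 3x^3y + h(y).
Differentiate w.r.t. y and set equal to N: the x-dependent terms already match, leaving h'(y) = -2. Integrate: h(y) = -2y.
So F(x,y) = -3x^2y^2 - 3x^3y - 2y.
General solution: -3x^2y^2 - 3x^3y - 2y = C.


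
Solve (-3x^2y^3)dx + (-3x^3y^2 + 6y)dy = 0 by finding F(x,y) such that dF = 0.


Check exactness: ∂M/∂y = -9x^2y^2 and ∂N/∂x = -9x^2y^2; equal, so the equation is exact.
Integrate M with respect to x (treating y as constant): ∫M dx = -x^3y^3 + h(y).
Differentiate w.r.t. y and set equal to N: the x-dependent terms already match, leaving h'(y) = 6y. Integrate: h(y) = 3y^2.
So F(x,y) = -x^3y^3 + 3y^2.
General solution: -x^3y^3 + 3y^2 = C.


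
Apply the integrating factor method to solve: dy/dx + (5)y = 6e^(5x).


P(x) = 5 ⇒ μ = e^(5x).
(μ y)' = 6e^(10x) ⇒ μ y = (6/10)e^(10x) + C.
Divide by μ: y = (3/5)e^(5x) + Ce^(-5x).


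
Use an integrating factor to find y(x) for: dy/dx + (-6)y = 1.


P(x) = -6 ⇒ μ = e^(-6x).
(μ y)' = e^(-6x) ⇒ μ y = -(1/6)e^(-6x) + C.
Divide by μ: y = -1/6 + Ce^(6x).


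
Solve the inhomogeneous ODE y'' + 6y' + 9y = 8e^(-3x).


Characteristic polynomial (r + 3)² = 0; repeated root r = -3.
y_h = (C₁ + C₂x)e^(-3x). Forcing matches the repeated root (resonance), so try y_p = Ax² e^(-3x).
Substitute and solve for A: 2A = 8, so A = 4.
General solution: y = (C₁ + C₂x + 4x²)e^(-3x).


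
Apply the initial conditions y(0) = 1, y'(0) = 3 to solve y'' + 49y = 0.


Characteristic roots of r² + 49 = 0 are ±7i, so y = C₁cos(7x) + C₂sin(7x).
Apply y(0) = 1: C₁ = 1. Differentiate and apply y'(0) = 3: 7·C₂ = 3, so C₂ = 3/7.
Particular solution: y = cos(7x) + (3/7)sin(7x).


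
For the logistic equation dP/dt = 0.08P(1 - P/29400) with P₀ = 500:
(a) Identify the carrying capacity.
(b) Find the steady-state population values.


Logistic ODE dP/dt = 0.08P(1 - P/29400) has equilibria where dP/dt = 0, i.e. P = 0 or P = 29400.
The coefficient (1 - P/K) = 0 when P = K, identifying K = 29400 as the carrying capacity.
(a) K = 29400; (b) equilibria P = 0 and P = 29400.


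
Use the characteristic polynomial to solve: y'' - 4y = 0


Characteristic equation: r² - 4 = 0.
Factor: (r + 2)(r - 2) = 0 ⇒ r = -2, 2 (distinct real).
General solution: y = C₁e^(-2x) + C₂e^(2x).


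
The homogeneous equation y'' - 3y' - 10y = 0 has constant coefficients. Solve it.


Characteristic equation: r² - 3r - 10 = 0.
Factor: (r + 2)(r - 5) = 0 ⇒ r = -2, 5 (distinct real).
General solution: y = C₁e^(-2x) + C₂e^(5x).


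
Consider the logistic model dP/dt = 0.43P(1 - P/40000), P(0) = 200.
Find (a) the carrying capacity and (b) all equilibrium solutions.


Logistic ODE dP/dt = 0.43P(1 - P/40000) has equilibria where dP/dt = 0, i.e. P = 0 or P = 40000.
The coefficient (1 - P/K) = 0 when P = K, identifying K = 40000 as the carrying capacity.
(a) K = 40000; (b) equilibria P = 0 and P = 40000.


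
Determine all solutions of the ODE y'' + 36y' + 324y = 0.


Characteristic equation: r² + 36r + 324 = 0, i.e. (r + 18)² = 0.
Repeated root r = -18; include an x factor for the second linearly independent solution.
General solution: y = (C₁ + C₂x)e^(-18x).


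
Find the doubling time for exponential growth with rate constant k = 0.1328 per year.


Exponential growth: P(t) = P₀ e^(0.1328t). Set P(t)/P₀ = 2: e^(0.1328t) = 2.
Solve: t = ln(2)/0.1328 ≈ 5.22 years.


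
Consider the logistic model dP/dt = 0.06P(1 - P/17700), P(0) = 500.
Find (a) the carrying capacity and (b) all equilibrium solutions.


Logistic ODE dP/dt = 0.06P(1 - P/17700) has equilibria where dP/dt = 0, i.e. P = 0 or P = 17700.
The coefficient (1 - P/K) = 0 when P = K, identifying K = 17700 as the carrying capacity.
(a) K = 17700; (b) equilibria P = 0 and P = 17700.


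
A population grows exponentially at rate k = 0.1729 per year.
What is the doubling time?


Exponential growth: P(t) = P₀ e^(0.1729t). Set P(t)/P₀ = 2: e^(0.1729t) = 2.
Solve: t = ln(2)/0.1729 ≈ 4.01 years.


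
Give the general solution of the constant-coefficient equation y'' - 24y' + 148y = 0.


Characteristic equation: r² - 24r + 148 = 0.
Discriminant is negative; roots r = 12 ± 2i (complex conjugate pair).
General solution uses e^(α x)(C₁ cos(β x) + C₂ sin(β x)): y = e^(12x)(C₁cos(2x) + C₂sin(2x)).


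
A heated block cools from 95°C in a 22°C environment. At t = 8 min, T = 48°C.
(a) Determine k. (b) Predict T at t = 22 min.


Newton's law: T(t) = T_a + (T₀ - T_a)e^(-kt).
(a) Use T(8) = 48: (48 - 22)/(95 - 22) = e^(-k·8), so k = -ln(0.356)/8 ≈ 0.1290.
(b) Apply k to t = 22: T(22) = 22 + (73)e^(-2.839) ≈ 26.3°C.


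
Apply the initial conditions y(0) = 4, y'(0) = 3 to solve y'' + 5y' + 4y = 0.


Characteristic roots of r² + 5r + 4 = 0 are -1, -4.
General solution y = c₁ e^(-x) + c₂ e^(-4x).
Apply y(0) = 4: c₁ + c₂ = 4. Apply y'(0) = 3: -1 c₁ - 4 c₂ = 3.
Solve: c₁ = 19/3, c₂ = -7/3.
Particular solution: y = (19/3)e^(-x) - (7/3)e^(-4x).


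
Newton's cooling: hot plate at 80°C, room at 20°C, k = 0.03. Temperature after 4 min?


Newton's law: dT/dt = -k(T - T_a) has solution T(t) = T_a + (T₀ - T_a)e^(-kt).
Plug in T_a = 20, T₀ = 80, k = 0.03, t = 4: T(4) = 20 + (60)e^(-0.12) ≈ 73.2°C.


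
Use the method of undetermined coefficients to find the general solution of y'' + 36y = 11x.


Homogeneous: r² + 36 = 0 ⇒ r = ±6i, y_h = C₁cos(6x) + C₂sin(6x).
Polynomial forcing; try y_p = Ax + B. Then y_p'' + 36 y_p = 36(Ax + B) = 11x, so B = 0 and A = 11/36.
General solution: y = C₁cos(6x) + C₂sin(6x) + (11/36)x.


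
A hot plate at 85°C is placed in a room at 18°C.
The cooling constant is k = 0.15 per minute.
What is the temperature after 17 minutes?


Newton's law: dT/dt = -k(T - T_a) has solution T(t) = T_a + (T₀ - T_a)e^(-kt).
Plug in T_a = 18, T₀ = 85, k = 0.15, t = 17: T(17) = 18 + (67)e^(-2.55) ≈ 23.2°C.


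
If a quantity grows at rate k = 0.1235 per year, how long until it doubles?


Exponential growth: P(t) = P₀ e^(0.1235t). Set P(t)/P₀ = 2: e^(0.1235t) = 2.
Solve: t = ln(2)/0.1235 ≈ 5.61 years.


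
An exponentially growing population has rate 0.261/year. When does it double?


Exponential growth: P(t) = P₀ e^(0.261t). Set P(t)/P₀ = 2: e^(0.261t) = 2.
Solve: t = ln(2)/0.261 ≈ 2.66 years.


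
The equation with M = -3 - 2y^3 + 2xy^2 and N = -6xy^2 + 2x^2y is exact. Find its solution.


Check exactness: ∂M/∂y = -6y^2 + 4xy and ∂N/∂x = -6y^2 + 4xy; equal, so the equation is exact.
Integrate M with respect to x (treating y as constant): ∫M dx = -3x - 2xy^3 + x^2y^2 + h(y).
Differentiate w.r.t. y and set equal to N: all terms match, so h'(y) = 0 and h is a constant absorbed into C.
General solution: -3x - 2xy^3 + x^2y^2 = C.


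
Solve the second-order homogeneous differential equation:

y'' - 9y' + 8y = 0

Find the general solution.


Characteristic equation: r² - 9r + 8 = 0.
Factor: (r - 1)(r - 8) = 0 ⇒ r = 1, 8 (distinct real).
General solution: y = C₁e^(x) + C₂e^(8x).


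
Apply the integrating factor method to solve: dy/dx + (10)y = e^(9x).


P(x) = 10 ⇒ μ = e^(10x).
(μ y)' = e^(19x) ⇒ μ y = e^(19x)/19 + C.
Divide by μ: y = (1/19)e^(9x) + Ce^(-10x).


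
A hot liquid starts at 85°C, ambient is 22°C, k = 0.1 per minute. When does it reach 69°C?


From T(t) = T_a + (T₀ - T_a)e^(-kt), set T(t) = 69:
(69 - 22) / (85 - 22) = e^(-0.1t), so t = -ln(0.746)/0.1 ≈ 2.9 minutes.


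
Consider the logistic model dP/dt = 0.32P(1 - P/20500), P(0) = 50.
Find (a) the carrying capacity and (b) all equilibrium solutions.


Logistic ODE dP/dt = 0.32P(1 - P/20500) has equilibria where dP/dt = 0, i.e. P = 0 or P = 20500.
The coefficient (1 - P/K) = 0 when P = K, identifying K = 20500 as the carrying capacity.
(a) K = 20500; (b) equilibria P = 0 and P = 20500.


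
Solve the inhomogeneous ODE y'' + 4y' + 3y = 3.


Characteristic roots of r² + 4r + 3 = 0 are -1, -3.
y_h = C₁e^(-x) + C₂e^(-3x).
Constant forcing; try y_p = A. Then 3A = 3 ⇒ A = 1.
General solution: y = C₁e^(-x) + C₂e^(-3x) + 1.


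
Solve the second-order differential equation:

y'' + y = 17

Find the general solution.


Homogeneous part: r² + 1 = 0 ⇒ r = ±1i, so y_h = C₁cos(x) + C₂sin(x).
Try constant y_p = A; plug in: 1A = 17 ⇒ A = 17.
General solution: y = C₁cos(x) + C₂sin(x) + 17.


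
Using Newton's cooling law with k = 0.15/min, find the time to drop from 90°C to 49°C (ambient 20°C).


From T(t) = T_a + (T₀ - T_a)e^(-kt), set T(t) = 49:
(49 - 20) / (90 - 20) = e^(-0.15t), so t = -ln(0.414)/0.15 ≈ 5.9 minutes.


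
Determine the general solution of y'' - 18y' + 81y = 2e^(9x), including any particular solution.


Characteristic polynomial (r - 9)² = 0; repeated root r = 9.
y_h = (C₁ + C₂x)e^(9x). Forcing matches the repeated root (resonance), so try y_p = Ax² e^(9x).
Substitute and solve for A: 2A = 2, so A = 1.
General solution: y = (C₁ + C₂x + x²)e^(9x).


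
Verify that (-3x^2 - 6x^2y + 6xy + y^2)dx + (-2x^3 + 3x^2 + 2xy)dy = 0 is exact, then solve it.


Check exactness: ∂M/∂y = -6x^2 + 6x + 2y and ∂N/∂x = -6x^2 + 6x + 2y; equal, so the equation is exact.
Integrate M with respect to x (treating y as constant): ∫M dx = -x^3 - 2x^3y + 3x^2y + xy^2 + h(y).
Differentiate w.r.t. y and set equal to N: all terms match, so h'(y) = 0 and h is a constant absorbed into C.
General solution: -x^3 - 2x^3y + 3x^2y + xy^2 = C.


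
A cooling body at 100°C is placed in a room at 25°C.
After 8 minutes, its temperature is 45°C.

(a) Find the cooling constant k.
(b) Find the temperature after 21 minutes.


Newton's law: T(t) = T_a + (T₀ - T_a)e^(-kt).
(a) Use T(8) = 45: (45 - 25)/(100 - 25) = e^(-k·8), so k = -ln(0.267)/8 ≈ 0.1652.
(b) Apply k to t = 21: T(21) = 25 + (75)e^(-3.470) ≈ 27.3°C.


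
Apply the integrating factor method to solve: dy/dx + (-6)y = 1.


P(x) = -6 ⇒ μ = e^(-6x).
(μ y)' = e^(-6x) ⇒ μ y = -(1/6)e^(-6x) + C.
Divide by μ: y = -1/6 + Ce^(6x).


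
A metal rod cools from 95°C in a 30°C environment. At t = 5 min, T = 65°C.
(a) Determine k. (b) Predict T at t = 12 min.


Newton's law: T(t) = T_a + (T₀ - T_a)e^(-kt).
(a) Use T(5) = 65: (65 - 30)/(95 - 30) = e^(-k·5), so k = -ln(0.538)/5 ≈ 0.1238.
(b) Apply k to t = 12: T(12) = 30 + (65)e^(-1.486) ≈ 44.7°C.


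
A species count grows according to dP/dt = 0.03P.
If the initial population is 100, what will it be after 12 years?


The ODE dP/dt = 0.03P has solution P(t) = P(0)e^(0.03t).
Substitute P(0) = 100 and t = 12: P(12) = 100 e^(0.36) ≈ 143.


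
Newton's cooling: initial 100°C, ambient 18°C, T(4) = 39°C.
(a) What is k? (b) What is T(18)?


Newton's law: T(t) = T_a + (T₀ - T_a)e^(-kt).
(a) Use T(4) = 39: (39 - 18)/(100 - 18) = e^(-k·4), so k = -ln(0.256)/4 ≈ 0.3405.
(b) Apply k to t = 18: T(18) = 18 + (82)e^(-6.130) ≈ 18.2°C.


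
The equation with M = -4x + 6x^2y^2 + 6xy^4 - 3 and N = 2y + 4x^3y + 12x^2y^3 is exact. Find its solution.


Check exactness: ∂M/∂y = 12x^2y + 24xy^3 and ∂N/∂x = 12x^2y + 24xy^3; equal, so the equation is exact.
Integrate M with respect to x (treating y as constant): ∫M dx = -2x^2 + 2x^3y^2 + 3x^2y^4 - 3x + h(y).
Differentiate w.r.t. y and set equal to N: the x-dependent terms already match, leaving h'(y) = 2y. Integrate: h(y) = y^2.
So F(x,y) = y^2 - 2x^2 + 2x^3y^2 + 3x^2y^4 - 3x.
General solution: y^2 - 2x^2 + 2x^3y^2 + 3x^2y^4 - 3x = C.


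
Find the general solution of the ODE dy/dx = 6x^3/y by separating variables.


Separate variables: y dy = 6x^3 dx.
Integrate both sides: y²/2 = (3/2)x^4 + C₀.
Multiply by 2: y² = 3x^4 + C.


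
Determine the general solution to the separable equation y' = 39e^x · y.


Separate variables: dy/y = 39e^x dx.
Integrate: ln|y| = 39e^x + C₀.
Exponentiate: y = Ce^(39e^x).


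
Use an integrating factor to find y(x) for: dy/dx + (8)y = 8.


P(x) = 8, Q(x) = 8; integrating factor μ = e^(8x).
(μ y)' = 8e^(8x) ⇒ μ y = e^(8x) + C.
Divide by μ: y = 1 + Ce^(-8x).


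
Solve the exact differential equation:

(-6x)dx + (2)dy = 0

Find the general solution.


Check exactness: ∂M/∂y = 0 and ∂N/∂x = 0; equal, so the equation is exact.
Integrate M with respect to x (treating y as constant): ∫M dx = -3x^2 + h(y).
Differentiate w.r.t. y and set equal to N: the x-dependent terms already match, leaving h'(y) = 2. Integrate: h(y) = 2y.
So F(x,y) = -3x^2 + 2y.
General solution: -3x^2 + 2y = C.


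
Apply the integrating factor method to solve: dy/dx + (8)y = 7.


P(x) = 8, Q(x) = 7; integrating factor μ = e^(8x).
(μ y)' = 7e^(8x) ⇒ μ y = (7/8)e^(8x) + C.
Divide by μ: y = 7/8 + Ce^(-8x).


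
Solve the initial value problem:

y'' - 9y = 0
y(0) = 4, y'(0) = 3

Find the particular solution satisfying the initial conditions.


Characteristic roots of r² - 9 = 0 are -3, 3.
General solution y = c₁ e^(-3x) + c₂ e^(3x).
Apply y(0) = 4: c₁ + c₂ = 4. Apply y'(0) = 3: -3 c₁ + 3 c₂ = 3.
Solve: c₁ = 3/2, c₂ = 5/2.
Particular solution: y = (3/2)e^(-3x) + (5/2)e^(3x).


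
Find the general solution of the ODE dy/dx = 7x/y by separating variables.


Separate variables: y dy = 7x dx.
Integrate both sides: y²/2 = (7/2)x^2 + C₀.
Multiply by 2: y² = 7x^2 + C.


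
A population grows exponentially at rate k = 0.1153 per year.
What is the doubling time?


Exponential growth: P(t) = P₀ e^(0.1153t). Set P(t)/P₀ = 2: e^(0.1153t) = 2.
Solve: t = ln(2)/0.1153 ≈ 6.01 years.


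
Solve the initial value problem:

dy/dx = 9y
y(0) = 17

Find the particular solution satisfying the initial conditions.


General solution of y' = 9y is y = Ce^(9x).
Apply y(0) = 17: C = 17.
Particular solution: y = 17e^(9x).


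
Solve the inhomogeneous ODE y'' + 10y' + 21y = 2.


Characteristic roots of r² + 10r + 21 = 0 are -3, -7.
y_h = C₁e^(-3x) + C₂e^(-7x).
Constant forcing; try y_p = A. Then 21A = 2 ⇒ A = 2/21.
General solution: y = C₁e^(-3x) + C₂e^(-7x) + 2/21.


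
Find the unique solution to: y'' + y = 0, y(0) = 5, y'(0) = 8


Characteristic roots of r² + 1 = 0 are ±1i, so y = C₁cos(x) + C₂sin(x).
Apply y(0) = 5: C₁ = 5. Differentiate and apply y'(0) = 8: 1·C₂ = 8, so C₂ = 8.
Particular solution: y = 5cos(x) + 8sin(x).


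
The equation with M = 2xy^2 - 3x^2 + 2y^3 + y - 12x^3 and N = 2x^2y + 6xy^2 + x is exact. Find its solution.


Check exactness: ∂M/∂y = 4xy + 6y^2 + 1 and ∂N/∂x = 4xy + 6y^2 + 1; equal, so the equation is exact.
Integrate M with respect to x (treating y as constant): ∫M dx = x^2y^2 - x^3 + 2xy^3 + xy - 3x^4 + h(y).
Differentiate w.r.t. y and set equal to N: all terms match, so h'(y) = 0 and h is a constant absorbed into C.
General solution: x^2y^2 - x^3 + 2xy^3 + xy - 3x^4 = C.
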